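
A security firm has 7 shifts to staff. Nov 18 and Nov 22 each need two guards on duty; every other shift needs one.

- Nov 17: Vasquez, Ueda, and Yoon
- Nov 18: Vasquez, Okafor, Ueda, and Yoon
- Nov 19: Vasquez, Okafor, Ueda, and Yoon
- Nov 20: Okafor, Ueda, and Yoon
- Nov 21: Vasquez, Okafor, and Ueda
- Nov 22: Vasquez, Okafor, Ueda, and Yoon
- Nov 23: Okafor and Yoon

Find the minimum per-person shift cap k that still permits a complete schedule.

With 4 guards and 9 worker-slots to fill, someone must work at least ⌈9/4⌉ = 3 shifts, so k ≥ 3.
k = 3 works: Nov 17→Vasquez, Nov 18→Okafor+Ueda, Nov 19→Vasquez, Nov 20→Okafor, Nov 21→Vasquez, Nov 22→Ueda+Yoon, Nov 23→Okafor.
Loads: Vasquez 3, Okafor 3, Ueda 2, Yoon 1 — all ≤ 3.

3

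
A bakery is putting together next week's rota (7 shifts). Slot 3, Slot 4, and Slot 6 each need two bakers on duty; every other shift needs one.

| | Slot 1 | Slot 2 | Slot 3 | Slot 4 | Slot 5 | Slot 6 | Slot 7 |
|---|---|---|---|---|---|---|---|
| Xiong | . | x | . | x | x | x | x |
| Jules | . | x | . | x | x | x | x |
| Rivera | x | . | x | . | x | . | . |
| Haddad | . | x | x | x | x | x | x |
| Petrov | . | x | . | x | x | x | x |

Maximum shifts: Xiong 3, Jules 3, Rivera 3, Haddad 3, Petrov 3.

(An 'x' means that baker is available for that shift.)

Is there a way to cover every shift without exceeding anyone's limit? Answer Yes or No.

Yes

Slot 1 can only be covered by Rivera, so that assignment is forced.
Slot 3 can only be covered by Rivera and Haddad, so that assignment is forced.
One valid schedule: Slot 1→Rivera, Slot 2→Xiong, Slot 3→Rivera+Haddad, Slot 4→Jules+Haddad, Slot 5→Xiong, Slot 6→Jules+Haddad, Slot 7→Xiong.
Loads: Xiong 3/3, Jules 2/3, Rivera 2/3, Haddad 3/3, Petrov 0/3 — all within limits.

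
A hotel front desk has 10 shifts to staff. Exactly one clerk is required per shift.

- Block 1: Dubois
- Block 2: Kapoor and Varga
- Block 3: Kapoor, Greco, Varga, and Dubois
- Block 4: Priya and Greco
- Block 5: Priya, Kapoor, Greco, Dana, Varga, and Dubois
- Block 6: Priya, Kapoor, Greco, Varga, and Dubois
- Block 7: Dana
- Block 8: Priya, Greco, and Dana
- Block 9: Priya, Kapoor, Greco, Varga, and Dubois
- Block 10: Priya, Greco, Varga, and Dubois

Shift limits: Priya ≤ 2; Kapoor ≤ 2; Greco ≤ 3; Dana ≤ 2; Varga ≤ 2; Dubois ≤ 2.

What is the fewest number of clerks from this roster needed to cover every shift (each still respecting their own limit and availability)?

10 slots to fill and no one can take more than 3, so at least ⌈10/3⌉ = 4 clerks are needed.
Any 4 clerks together have capacity at most 3+2+2+2 = 9 < 10 slots, so 4 can never suffice.
Priya, Kapoor, Greco, Dana, and Dubois alone can cover everything: Block 1→Dubois, Block 2→Kapoor, Block 3→Kapoor, Block 4→Priya, Block 5→Dana, Block 6→Greco, Block 7→Dana, Block 8→Priya, Block 9→Greco, Block 10→Greco.

5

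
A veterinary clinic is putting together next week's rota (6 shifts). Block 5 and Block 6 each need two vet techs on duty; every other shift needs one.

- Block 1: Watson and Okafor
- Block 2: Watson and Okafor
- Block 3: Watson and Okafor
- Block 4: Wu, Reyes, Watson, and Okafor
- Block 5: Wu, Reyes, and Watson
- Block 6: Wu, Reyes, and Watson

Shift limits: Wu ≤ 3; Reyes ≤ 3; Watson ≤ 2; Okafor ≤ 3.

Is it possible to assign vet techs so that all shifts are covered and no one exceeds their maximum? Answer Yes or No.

One valid schedule: Block 1→Watson, Block 2→Watson, Block 3→Okafor, Block 4→Wu, Block 5→Wu+Reyes, Block 6→Wu+Reyes.
Loads: Wu 3/3, Reyes 2/3, Watson 2/2, Okafor 1/3 — all within limits.

Yes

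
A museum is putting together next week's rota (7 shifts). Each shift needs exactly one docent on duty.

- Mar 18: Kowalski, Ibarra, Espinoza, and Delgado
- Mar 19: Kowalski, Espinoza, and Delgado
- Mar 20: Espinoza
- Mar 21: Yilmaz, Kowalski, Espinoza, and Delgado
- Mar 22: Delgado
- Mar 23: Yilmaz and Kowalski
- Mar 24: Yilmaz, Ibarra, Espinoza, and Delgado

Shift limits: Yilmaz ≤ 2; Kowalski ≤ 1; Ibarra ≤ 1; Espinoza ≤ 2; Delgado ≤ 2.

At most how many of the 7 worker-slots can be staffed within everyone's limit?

Total capacity across all docents is 2+1+1+2+2 = 8, and 7 slots are needed, so at most 7 can be filled.
An assignment achieving 7: Mar 18→Ibarra, Mar 19→Kowalski, Mar 20→Espinoza, Mar 21→Yilmaz, Mar 22→Delgado, Mar 23→Yilmaz, Mar 24→Espinoza.
Loads: Yilmaz 2/2, Kowalski 1/1, Ibarra 1/1, Espinoza 2/2, Delgado 1/2.

7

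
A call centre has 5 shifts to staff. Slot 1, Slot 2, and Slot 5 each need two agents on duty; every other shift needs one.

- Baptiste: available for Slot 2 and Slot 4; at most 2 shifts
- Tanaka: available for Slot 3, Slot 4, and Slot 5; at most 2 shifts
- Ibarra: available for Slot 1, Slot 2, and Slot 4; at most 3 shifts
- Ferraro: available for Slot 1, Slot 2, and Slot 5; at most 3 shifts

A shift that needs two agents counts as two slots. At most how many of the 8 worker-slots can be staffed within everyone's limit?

8

Total capacity across all agents is 2+2+3+3 = 10, and 8 slots are needed, so at most 8 can be filled.
An assignment achieving 8: Slot 1→Ibarra+Ferraro, Slot 2→Baptiste+Ibarra, Slot 3→Tanaka, Slot 4→Baptiste, Slot 5→Tanaka+Ferraro.
Loads: Baptiste 2/2, Tanaka 2/2, Ibarra 2/3, Ferraro 2/3.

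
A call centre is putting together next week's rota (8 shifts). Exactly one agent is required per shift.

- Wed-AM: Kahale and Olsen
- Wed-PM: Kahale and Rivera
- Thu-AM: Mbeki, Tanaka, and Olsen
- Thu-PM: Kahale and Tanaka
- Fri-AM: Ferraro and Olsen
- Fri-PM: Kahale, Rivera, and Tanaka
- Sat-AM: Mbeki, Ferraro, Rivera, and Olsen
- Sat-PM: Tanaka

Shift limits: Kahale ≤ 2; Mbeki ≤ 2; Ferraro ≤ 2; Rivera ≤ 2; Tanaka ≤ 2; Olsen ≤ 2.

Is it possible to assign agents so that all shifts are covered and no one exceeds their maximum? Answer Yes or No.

Sat-PM can only be covered by Tanaka, so that assignment is forced.
One valid schedule: Wed-AM→Kahale, Wed-PM→Kahale, Thu-AM→Mbeki, Thu-PM→Tanaka, Fri-AM→Ferraro, Fri-PM→Rivera, Sat-AM→Mbeki, Sat-PM→Tanaka.
Loads: Kahale 2/2, Mbeki 2/2, Ferraro 1/2, Rivera 1/2, Tanaka 2/2, Olsen 0/2 — all within limits.

Yes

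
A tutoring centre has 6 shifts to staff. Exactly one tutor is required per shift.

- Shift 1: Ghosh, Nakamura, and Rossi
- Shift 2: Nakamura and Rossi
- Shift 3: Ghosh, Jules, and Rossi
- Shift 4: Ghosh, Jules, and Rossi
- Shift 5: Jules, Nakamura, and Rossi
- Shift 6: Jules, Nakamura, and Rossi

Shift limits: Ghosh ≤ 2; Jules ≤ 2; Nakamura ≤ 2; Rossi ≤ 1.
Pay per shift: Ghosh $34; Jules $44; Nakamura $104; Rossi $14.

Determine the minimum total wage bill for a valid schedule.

$274

Picking the cheapest available tutor for each shift independently would cost $84, but that ignores the shift limits.
An optimal schedule: Shift 1→Ghosh, Shift 2→Rossi, Shift 3→Ghosh, Shift 4→Jules, Shift 5→Jules, Shift 6→Nakamura.
Total: 34 + 14 + 34 + 44 + 44 + 104 = $274.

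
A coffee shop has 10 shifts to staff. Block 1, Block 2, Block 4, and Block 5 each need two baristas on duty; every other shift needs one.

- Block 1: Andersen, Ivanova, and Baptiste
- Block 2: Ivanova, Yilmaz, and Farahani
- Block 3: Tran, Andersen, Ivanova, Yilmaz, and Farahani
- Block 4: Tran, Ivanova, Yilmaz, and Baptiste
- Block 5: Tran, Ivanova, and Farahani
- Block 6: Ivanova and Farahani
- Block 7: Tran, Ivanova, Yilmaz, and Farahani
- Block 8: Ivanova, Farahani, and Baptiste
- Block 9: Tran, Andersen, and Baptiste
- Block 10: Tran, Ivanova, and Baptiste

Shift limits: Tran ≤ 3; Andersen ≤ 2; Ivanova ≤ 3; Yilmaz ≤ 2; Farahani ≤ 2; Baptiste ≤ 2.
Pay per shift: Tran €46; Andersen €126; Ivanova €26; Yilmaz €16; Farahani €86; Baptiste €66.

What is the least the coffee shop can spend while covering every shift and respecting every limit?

€804

Picking the cheapest available barista for each shift independently would cost €404, but that ignores the shift limits.
An optimal schedule: Block 1→Andersen+Ivanova, Block 2→Ivanova+Yilmaz, Block 3→Andersen, Block 4→Yilmaz+Baptiste, Block 5→Tran+Farahani, Block 6→Ivanova, Block 7→Tran, Block 8→Farahani, Block 9→Tran, Block 10→Baptiste.
Total: 126 + 26 + 26 + 16 + 126 + 16 + 66 + 46 + 86 + 26 + 46 + 86 + 46 + 66 = €804.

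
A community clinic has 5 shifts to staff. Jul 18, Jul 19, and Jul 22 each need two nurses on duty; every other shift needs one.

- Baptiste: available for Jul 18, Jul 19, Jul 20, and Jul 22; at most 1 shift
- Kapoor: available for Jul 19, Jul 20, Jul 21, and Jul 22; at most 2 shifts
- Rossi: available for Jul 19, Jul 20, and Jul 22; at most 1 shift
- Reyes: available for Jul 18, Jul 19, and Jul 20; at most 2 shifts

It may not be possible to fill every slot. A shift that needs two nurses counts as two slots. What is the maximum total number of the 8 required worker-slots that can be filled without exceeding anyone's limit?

6

Total capacity across all nurses is 1+2+1+2 = 6, and 8 slots are needed, so at most 6 can be filled.
An assignment achieving 6: Jul 18→Baptiste+Reyes, Jul 19→Reyes, Jul 21→Kapoor, Jul 22→Kapoor+Rossi.
Loads: Baptiste 1/1, Kapoor 2/2, Rossi 1/1, Reyes 2/2.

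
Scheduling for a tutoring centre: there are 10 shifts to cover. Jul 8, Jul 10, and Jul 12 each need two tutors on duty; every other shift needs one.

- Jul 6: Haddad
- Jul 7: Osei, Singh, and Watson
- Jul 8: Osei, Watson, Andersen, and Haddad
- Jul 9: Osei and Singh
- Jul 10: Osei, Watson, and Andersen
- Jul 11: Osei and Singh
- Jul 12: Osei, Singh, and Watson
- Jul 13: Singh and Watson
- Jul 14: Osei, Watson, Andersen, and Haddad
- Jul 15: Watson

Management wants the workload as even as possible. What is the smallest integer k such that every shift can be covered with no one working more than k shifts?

3

With 5 tutors and 13 worker-slots to fill, someone must work at least ⌈13/5⌉ = 3 shifts, so k ≥ 3.
k = 3 works: Jul 6→Haddad, Jul 7→Osei, Jul 8→Andersen+Haddad, Jul 9→Osei, Jul 10→Watson+Andersen, Jul 11→Osei, Jul 12→Singh+Watson, Jul 13→Singh, Jul 14→Andersen, Jul 15→Watson.
Loads: Osei 3, Singh 2, Watson 3, Andersen 3, Haddad 2 — all ≤ 3.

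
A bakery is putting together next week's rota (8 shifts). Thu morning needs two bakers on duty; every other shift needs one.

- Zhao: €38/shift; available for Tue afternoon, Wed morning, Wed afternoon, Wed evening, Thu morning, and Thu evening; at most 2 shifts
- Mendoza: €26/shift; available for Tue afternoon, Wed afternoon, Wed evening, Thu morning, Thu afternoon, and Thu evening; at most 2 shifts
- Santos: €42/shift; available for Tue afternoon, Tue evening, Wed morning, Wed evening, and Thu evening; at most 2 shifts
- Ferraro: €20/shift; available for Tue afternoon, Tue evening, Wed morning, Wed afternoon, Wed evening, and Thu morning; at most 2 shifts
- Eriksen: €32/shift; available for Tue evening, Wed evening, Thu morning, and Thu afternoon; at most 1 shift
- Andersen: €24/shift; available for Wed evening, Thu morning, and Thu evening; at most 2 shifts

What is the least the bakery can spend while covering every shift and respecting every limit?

€248

Picking the cheapest available baker for each shift independently would cost €194, but that ignores the shift limits.
An optimal schedule: Tue afternoon→Zhao, Tue evening→Ferraro, Wed morning→Ferraro, Wed afternoon→Mendoza, Wed evening→Andersen, Thu morning→Eriksen+Zhao, Thu afternoon→Mendoza, Thu evening→Andersen.
Total: 38 + 20 + 20 + 26 + 24 + 32 + 38 + 26 + 24 = €248.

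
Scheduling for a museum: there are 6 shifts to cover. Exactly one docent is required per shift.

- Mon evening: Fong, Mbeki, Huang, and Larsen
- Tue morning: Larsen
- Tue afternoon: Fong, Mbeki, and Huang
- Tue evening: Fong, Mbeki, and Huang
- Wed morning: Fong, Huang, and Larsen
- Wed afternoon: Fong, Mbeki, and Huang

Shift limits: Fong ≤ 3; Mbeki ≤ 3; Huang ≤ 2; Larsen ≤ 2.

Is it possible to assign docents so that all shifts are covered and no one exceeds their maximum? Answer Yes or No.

Tue morning can only be covered by Larsen, so that assignment is forced.
One valid schedule: Mon evening→Mbeki, Tue morning→Larsen, Tue afternoon→Fong, Tue evening→Fong, Wed morning→Fong, Wed afternoon→Mbeki.
Loads: Fong 3/3, Mbeki 2/3, Huang 0/2, Larsen 1/2 — all within limits.

Yes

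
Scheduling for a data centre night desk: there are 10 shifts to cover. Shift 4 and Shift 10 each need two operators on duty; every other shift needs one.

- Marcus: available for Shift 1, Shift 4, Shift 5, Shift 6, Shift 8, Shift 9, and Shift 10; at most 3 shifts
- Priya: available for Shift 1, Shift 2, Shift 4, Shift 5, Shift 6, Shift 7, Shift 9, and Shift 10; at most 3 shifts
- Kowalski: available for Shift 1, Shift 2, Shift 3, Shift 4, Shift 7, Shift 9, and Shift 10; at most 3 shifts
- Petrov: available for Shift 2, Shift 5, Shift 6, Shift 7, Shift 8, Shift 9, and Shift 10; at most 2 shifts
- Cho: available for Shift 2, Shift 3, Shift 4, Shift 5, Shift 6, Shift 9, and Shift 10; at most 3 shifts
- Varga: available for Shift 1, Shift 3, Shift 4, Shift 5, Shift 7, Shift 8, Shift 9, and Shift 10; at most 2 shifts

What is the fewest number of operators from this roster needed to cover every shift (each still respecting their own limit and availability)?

4

12 slots to fill and no one can take more than 3, so at least ⌈12/3⌉ = 4 operators are needed.
Marcus, Priya, Kowalski, and Cho alone can cover everything: Shift 1→Marcus, Shift 2→Priya, Shift 3→Kowalski, Shift 4→Kowalski+Cho, Shift 5→Marcus, Shift 6→Priya, Shift 7→Priya, Shift 8→Marcus, Shift 9→Cho, Shift 10→Kowalski+Cho.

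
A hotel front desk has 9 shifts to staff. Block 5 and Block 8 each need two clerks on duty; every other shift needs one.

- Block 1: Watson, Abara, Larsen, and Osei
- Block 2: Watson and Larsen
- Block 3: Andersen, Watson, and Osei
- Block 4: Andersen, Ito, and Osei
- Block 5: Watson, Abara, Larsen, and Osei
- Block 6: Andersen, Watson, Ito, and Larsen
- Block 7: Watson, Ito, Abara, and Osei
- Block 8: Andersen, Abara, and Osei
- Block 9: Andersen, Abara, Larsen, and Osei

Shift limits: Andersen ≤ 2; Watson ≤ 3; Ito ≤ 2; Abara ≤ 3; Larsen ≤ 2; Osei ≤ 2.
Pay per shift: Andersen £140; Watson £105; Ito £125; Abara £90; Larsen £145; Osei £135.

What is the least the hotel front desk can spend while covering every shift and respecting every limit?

Picking the cheapest available clerk for each shift independently would cost £1130, but that ignores the shift limits.
An optimal schedule: Block 1→Abara, Block 2→Watson, Block 3→Watson, Block 4→Ito, Block 5→Abara+Osei, Block 6→Watson, Block 7→Ito, Block 8→Abara+Osei, Block 9→Andersen.
Total: 90 + 105 + 105 + 125 + 90 + 135 + 105 + 125 + 90 + 135 + 140 = £1245.

£1245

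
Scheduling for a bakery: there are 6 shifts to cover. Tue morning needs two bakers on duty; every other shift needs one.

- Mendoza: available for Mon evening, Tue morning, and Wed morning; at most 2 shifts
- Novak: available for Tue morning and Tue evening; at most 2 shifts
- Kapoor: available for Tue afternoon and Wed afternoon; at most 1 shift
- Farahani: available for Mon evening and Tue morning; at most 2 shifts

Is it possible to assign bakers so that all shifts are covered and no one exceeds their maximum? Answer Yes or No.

Total capacity is 7 and 7 slots are needed, so capacity alone doesn't rule it out.
Shifts {Tue afternoon, Wed afternoon} need 2 worker-slots in total, but the bakers available for any of those shifts (Kapoor) can supply at most 1 among them. So no valid schedule exists.

No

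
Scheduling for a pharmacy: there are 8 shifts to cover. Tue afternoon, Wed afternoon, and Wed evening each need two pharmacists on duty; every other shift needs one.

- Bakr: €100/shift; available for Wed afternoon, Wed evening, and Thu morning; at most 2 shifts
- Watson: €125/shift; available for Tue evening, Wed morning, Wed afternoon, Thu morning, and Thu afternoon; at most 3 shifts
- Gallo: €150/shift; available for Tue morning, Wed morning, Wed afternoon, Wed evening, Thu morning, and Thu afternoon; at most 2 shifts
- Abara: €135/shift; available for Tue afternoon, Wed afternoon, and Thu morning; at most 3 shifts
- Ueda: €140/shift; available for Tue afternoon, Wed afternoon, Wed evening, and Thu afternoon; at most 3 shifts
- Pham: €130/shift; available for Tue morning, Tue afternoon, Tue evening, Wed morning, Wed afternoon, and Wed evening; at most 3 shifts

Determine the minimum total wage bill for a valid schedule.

€1370

Picking the cheapest available pharmacist for each shift independently would cost €1325, but that ignores the shift limits.
An optimal schedule: Tue morning→Pham, Tue afternoon→Pham+Abara, Tue evening→Watson, Wed morning→Watson, Wed afternoon→Bakr+Abara, Wed evening→Bakr+Pham, Thu morning→Abara, Thu afternoon→Watson.
Total: 130 + 130 + 135 + 125 + 125 + 100 + 135 + 100 + 130 + 135 + 125 = €1370.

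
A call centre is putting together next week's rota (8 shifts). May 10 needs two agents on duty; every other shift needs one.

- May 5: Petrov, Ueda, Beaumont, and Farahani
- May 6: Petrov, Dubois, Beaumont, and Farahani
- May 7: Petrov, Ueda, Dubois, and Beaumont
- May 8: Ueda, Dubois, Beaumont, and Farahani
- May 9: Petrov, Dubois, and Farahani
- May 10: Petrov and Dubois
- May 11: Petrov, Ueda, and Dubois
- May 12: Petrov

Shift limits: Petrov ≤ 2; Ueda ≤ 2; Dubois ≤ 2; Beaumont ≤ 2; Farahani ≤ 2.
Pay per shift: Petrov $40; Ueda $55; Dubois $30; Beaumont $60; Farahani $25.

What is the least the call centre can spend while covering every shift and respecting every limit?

May 10 can only be covered by Petrov and Dubois, so that assignment is forced.
May 12 can only be covered by Petrov, so that assignment is forced.
Picking the cheapest available agent for each shift independently would cost $270, but that ignores the shift limits.
An optimal schedule: May 5→Farahani, May 6→Beaumont, May 7→Ueda, May 8→Ueda, May 9→Farahani, May 10→Dubois+Petrov, May 11→Dubois, May 12→Petrov.
Total: 25 + 60 + 55 + 55 + 25 + 30 + 40 + 30 + 40 = $360.

$360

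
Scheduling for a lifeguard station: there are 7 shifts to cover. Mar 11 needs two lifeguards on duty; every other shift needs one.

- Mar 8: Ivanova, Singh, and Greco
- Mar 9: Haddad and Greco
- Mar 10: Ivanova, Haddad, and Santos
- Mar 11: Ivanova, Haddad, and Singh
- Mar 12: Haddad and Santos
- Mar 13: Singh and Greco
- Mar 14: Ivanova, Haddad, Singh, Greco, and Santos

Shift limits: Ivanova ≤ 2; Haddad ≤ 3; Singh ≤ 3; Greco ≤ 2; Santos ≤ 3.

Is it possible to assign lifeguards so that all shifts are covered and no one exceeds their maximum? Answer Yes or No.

One valid schedule: Mar 8→Ivanova, Mar 9→Haddad, Mar 10→Ivanova, Mar 11→Haddad+Singh, Mar 12→Haddad, Mar 13→Singh, Mar 14→Singh.
Loads: Ivanova 2/2, Haddad 3/3, Singh 3/3, Greco 0/2, Santos 0/3 — all within limits.

Yes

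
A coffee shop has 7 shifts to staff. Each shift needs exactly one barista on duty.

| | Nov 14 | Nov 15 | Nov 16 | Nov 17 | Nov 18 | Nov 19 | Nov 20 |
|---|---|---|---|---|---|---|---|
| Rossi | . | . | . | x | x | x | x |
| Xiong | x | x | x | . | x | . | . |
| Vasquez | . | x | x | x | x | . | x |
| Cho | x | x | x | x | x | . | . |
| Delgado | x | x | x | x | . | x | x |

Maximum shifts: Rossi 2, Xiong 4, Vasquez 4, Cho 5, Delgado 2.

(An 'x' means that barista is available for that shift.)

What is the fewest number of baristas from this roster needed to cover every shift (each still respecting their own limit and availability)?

2

7 slots to fill and no one can take more than 5, so at least ⌈7/5⌉ = 2 baristas are needed.
Rossi and Cho alone can cover everything: Nov 14→Cho, Nov 15→Cho, Nov 16→Cho, Nov 17→Cho, Nov 18→Cho, Nov 19→Rossi, Nov 20→Rossi.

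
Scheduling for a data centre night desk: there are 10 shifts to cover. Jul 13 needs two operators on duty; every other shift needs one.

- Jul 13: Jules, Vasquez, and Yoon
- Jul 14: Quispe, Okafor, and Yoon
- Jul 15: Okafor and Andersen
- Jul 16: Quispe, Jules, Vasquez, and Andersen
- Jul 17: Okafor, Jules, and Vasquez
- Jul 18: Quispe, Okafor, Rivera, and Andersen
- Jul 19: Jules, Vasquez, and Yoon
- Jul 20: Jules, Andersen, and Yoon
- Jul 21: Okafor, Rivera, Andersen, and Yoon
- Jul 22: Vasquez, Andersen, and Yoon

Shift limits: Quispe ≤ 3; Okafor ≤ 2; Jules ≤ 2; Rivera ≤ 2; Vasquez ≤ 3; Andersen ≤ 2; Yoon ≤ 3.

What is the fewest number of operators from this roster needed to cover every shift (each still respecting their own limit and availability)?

11 slots to fill and no one can take more than 3, so at least ⌈11/3⌉ = 4 operators are needed.
Quispe, Okafor, Vasquez, and Yoon alone can cover everything: Jul 13→Vasquez+Yoon, Jul 14→Quispe, Jul 15→Okafor, Jul 16→Quispe, Jul 17→Okafor, Jul 18→Quispe, Jul 19→Vasquez, Jul 20→Yoon, Jul 21→Yoon, Jul 22→Vasquez.

4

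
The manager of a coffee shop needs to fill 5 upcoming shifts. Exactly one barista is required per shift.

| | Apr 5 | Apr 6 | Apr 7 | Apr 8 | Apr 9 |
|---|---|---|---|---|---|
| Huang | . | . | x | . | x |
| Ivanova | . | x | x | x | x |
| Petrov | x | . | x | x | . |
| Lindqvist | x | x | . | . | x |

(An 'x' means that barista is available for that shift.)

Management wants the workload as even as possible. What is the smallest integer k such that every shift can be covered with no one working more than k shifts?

2

With 4 baristas and 5 worker-slots to fill, someone must work at least ⌈5/4⌉ = 2 shifts, so k ≥ 2.
k = 2 works: Apr 5→Petrov, Apr 6→Ivanova, Apr 7→Huang, Apr 8→Ivanova, Apr 9→Huang.
Loads: Huang 2, Ivanova 2, Petrov 1, Lindqvist 0 — all ≤ 2.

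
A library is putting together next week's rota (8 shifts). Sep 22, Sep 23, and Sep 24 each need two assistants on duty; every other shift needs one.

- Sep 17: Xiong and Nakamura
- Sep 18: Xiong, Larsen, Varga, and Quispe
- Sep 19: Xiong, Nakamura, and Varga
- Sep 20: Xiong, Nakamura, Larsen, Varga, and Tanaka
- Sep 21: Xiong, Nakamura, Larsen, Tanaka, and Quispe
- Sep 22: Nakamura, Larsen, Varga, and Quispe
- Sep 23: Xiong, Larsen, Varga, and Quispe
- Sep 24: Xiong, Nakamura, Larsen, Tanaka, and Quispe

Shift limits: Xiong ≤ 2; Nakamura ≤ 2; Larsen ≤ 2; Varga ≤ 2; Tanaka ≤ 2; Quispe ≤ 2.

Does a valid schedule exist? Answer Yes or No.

One valid schedule: Sep 17→Xiong, Sep 18→Larsen, Sep 19→Xiong, Sep 20→Nakamura, Sep 21→Nakamura, Sep 22→Larsen+Varga, Sep 23→Varga+Quispe, Sep 24→Tanaka+Quispe.
Loads: Xiong 2/2, Nakamura 2/2, Larsen 2/2, Varga 2/2, Tanaka 1/2, Quispe 2/2 — all within limits.

Yes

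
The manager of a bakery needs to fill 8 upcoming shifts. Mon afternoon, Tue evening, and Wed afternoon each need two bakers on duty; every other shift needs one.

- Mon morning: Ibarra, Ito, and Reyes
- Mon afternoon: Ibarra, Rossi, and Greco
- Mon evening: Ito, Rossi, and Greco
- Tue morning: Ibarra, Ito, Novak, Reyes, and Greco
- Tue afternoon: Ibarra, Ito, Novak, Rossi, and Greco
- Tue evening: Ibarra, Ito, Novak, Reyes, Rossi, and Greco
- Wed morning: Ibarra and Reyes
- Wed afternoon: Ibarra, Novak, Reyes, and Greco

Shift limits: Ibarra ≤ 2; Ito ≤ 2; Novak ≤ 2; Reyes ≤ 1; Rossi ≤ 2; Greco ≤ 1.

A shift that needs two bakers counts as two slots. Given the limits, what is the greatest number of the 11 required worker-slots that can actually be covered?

10

Total capacity across all bakers is 2+2+2+1+2+1 = 10, and 11 slots are needed, so at most 10 can be filled.
An assignment achieving 10: Mon morning→Ibarra, Mon afternoon→Rossi+Greco, Mon evening→Ito, Tue morning→Ito, Tue afternoon→Novak, Tue evening→Rossi, Wed morning→Ibarra, Wed afternoon→Novak+Reyes.
Loads: Ibarra 2/2, Ito 2/2, Novak 2/2, Reyes 1/1, Rossi 2/2, Greco 1/1.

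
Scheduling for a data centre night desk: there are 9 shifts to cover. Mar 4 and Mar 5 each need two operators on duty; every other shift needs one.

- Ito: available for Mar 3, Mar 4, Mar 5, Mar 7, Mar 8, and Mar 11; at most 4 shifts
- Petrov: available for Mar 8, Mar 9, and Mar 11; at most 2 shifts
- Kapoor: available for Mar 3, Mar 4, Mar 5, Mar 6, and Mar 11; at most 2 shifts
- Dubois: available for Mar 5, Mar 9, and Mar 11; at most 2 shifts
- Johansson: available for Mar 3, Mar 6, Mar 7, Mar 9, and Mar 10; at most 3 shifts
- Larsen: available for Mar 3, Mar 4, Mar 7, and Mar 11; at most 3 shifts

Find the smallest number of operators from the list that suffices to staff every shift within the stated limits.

4

11 slots to fill and no one can take more than 4, so at least ⌈11/4⌉ = 3 operators are needed.
Any 3 operators together have capacity at most 4+3+3 = 10 < 11 slots, so 3 can never suffice.
Ito, Petrov, Kapoor, and Johansson alone can cover everything: Mar 3→Johansson, Mar 4→Ito+Kapoor, Mar 5→Ito+Kapoor, Mar 6→Johansson, Mar 7→Ito, Mar 8→Ito, Mar 9→Petrov, Mar 10→Johansson, Mar 11→Petrov.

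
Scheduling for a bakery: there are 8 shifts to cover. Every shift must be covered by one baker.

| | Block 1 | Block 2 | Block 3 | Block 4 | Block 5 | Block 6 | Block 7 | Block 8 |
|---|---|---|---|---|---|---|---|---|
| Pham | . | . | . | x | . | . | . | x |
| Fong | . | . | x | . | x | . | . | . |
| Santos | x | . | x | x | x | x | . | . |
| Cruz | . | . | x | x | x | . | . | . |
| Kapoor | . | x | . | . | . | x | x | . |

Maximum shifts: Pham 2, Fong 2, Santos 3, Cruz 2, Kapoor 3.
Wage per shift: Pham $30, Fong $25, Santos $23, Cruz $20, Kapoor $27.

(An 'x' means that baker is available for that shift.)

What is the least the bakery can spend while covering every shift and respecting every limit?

$193

Block 1 can only be covered by Santos, so that assignment is forced.
Block 2 can only be covered by Kapoor, so that assignment is forced.
Block 7 can only be covered by Kapoor, so that assignment is forced.
Picking the cheapest available baker for each shift independently would cost $190, but that ignores the shift limits.
An optimal schedule: Block 1→Santos, Block 2→Kapoor, Block 3→Cruz, Block 4→Cruz, Block 5→Santos, Block 6→Santos, Block 7→Kapoor, Block 8→Pham.
Total: 23 + 27 + 20 + 20 + 23 + 23 + 27 + 30 = $193.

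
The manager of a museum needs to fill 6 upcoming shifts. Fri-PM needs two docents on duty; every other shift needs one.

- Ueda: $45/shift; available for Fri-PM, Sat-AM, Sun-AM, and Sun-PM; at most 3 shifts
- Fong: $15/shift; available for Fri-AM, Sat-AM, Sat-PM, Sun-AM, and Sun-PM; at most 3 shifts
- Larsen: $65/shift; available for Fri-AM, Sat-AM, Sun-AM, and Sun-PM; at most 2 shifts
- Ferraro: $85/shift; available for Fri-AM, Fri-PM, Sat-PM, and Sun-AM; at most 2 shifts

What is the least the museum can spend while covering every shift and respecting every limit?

Fri-PM can only be covered by Ueda and Ferraro, so that assignment is forced.
Picking the cheapest available docent for each shift independently would cost $205, but that ignores the shift limits.
An optimal schedule: Fri-AM→Fong, Fri-PM→Ueda+Ferraro, Sat-AM→Ueda, Sat-PM→Fong, Sun-AM→Fong, Sun-PM→Ueda.
Total: 15 + 45 + 85 + 45 + 15 + 15 + 45 = $265.

$265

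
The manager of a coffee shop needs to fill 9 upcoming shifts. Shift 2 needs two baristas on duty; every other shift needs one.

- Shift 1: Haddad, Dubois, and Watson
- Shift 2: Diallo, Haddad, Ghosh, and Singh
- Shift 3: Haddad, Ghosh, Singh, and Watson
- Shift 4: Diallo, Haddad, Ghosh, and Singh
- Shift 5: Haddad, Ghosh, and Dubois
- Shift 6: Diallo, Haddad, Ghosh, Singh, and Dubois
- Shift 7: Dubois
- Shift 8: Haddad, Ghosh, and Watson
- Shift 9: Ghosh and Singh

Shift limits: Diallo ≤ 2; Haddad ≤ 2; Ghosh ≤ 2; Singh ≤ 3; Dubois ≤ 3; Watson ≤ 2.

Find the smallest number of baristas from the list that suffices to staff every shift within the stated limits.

10 slots to fill and no one can take more than 3, so at least ⌈10/3⌉ = 4 baristas are needed.
Diallo, Haddad, Singh, and Dubois alone can cover everything: Shift 1→Haddad, Shift 2→Diallo+Singh, Shift 3→Singh, Shift 4→Diallo, Shift 5→Dubois, Shift 6→Dubois, Shift 7→Dubois, Shift 8→Haddad, Shift 9→Singh.

4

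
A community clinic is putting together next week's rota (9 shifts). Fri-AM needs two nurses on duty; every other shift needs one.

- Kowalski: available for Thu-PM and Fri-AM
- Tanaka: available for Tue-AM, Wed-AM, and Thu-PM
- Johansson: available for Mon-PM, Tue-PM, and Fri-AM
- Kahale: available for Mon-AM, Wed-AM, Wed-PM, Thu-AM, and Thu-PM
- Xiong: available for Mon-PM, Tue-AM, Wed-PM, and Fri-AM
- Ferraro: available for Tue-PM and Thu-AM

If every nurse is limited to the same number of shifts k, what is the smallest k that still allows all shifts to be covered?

2

With 6 nurses and 10 worker-slots to fill, someone must work at least ⌈10/6⌉ = 2 shifts, so k ≥ 2.
k = 2 works: Mon-AM→Kahale, Mon-PM→Johansson, Tue-AM→Tanaka, Tue-PM→Johansson, Wed-AM→Tanaka, Wed-PM→Kahale, Thu-AM→Ferraro, Thu-PM→Kowalski, Fri-AM→Kowalski+Xiong.
Loads: Kowalski 2, Tanaka 2, Johansson 2, Kahale 2, Xiong 1, Ferraro 1 — all ≤ 2.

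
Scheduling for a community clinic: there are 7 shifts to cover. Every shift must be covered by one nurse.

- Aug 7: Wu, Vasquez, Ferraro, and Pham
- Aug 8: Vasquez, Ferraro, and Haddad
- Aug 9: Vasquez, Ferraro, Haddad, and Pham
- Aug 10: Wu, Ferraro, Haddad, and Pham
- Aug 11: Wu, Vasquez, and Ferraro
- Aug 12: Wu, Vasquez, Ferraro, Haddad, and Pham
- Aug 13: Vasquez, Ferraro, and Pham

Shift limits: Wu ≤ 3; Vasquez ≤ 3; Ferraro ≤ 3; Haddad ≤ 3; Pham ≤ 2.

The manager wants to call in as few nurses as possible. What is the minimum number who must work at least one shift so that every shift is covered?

3

7 slots to fill and no one can take more than 3, so at least ⌈7/3⌉ = 3 nurses are needed.
Wu, Vasquez, and Ferraro alone can cover everything: Aug 7→Wu, Aug 8→Vasquez, Aug 9→Vasquez, Aug 10→Wu, Aug 11→Wu, Aug 12→Ferraro, Aug 13→Vasquez.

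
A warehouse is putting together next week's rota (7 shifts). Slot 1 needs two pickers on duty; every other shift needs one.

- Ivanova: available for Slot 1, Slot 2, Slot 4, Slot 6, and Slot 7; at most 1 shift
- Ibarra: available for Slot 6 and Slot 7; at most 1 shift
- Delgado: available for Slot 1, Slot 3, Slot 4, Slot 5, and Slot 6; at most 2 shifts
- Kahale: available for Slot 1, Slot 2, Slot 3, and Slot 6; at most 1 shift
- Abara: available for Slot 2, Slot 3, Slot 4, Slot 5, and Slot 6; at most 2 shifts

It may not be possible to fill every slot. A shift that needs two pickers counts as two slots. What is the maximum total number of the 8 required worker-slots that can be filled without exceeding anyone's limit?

7

Total capacity across all pickers is 1+1+2+1+2 = 7, and 8 slots are needed, so at most 7 can be filled.
An assignment achieving 7: Slot 1→Delgado+Kahale, Slot 2→Abara, Slot 3→Abara, Slot 5→Delgado, Slot 6→Ibarra, Slot 7→Ivanova.
Loads: Ivanova 1/1, Ibarra 1/1, Delgado 2/2, Kahale 1/1, Abara 2/2.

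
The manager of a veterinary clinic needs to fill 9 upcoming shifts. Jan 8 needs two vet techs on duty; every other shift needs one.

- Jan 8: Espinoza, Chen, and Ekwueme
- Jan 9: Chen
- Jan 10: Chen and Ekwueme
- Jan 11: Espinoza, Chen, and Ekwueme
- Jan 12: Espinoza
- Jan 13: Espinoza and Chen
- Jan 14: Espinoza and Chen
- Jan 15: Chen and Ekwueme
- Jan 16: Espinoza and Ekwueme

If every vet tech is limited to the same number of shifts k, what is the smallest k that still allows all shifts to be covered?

With 3 vet techs and 10 worker-slots to fill, someone must work at least ⌈10/3⌉ = 4 shifts, so k ≥ 4.
k = 4 works: Jan 8→Chen+Ekwueme, Jan 9→Chen, Jan 10→Chen, Jan 11→Ekwueme, Jan 12→Espinoza, Jan 13→Espinoza, Jan 14→Espinoza, Jan 15→Chen, Jan 16→Espinoza.
Loads: Espinoza 4, Chen 4, Ekwueme 2 — all ≤ 4.

4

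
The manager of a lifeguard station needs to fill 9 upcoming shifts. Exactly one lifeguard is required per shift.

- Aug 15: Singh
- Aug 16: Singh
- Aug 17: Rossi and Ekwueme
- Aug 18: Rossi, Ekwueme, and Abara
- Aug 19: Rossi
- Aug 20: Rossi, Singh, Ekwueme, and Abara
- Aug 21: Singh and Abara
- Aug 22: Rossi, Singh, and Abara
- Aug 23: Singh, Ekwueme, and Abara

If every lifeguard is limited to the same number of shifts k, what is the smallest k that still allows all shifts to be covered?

With 4 lifeguards and 9 worker-slots to fill, someone must work at least ⌈9/4⌉ = 3 shifts, so k ≥ 3.
k = 3 works: Aug 15→Singh, Aug 16→Singh, Aug 17→Rossi, Aug 18→Rossi, Aug 19→Rossi, Aug 20→Ekwueme, Aug 21→Singh, Aug 22→Abara, Aug 23→Ekwueme.
Loads: Rossi 3, Singh 3, Ekwueme 2, Abara 1 — all ≤ 3.

3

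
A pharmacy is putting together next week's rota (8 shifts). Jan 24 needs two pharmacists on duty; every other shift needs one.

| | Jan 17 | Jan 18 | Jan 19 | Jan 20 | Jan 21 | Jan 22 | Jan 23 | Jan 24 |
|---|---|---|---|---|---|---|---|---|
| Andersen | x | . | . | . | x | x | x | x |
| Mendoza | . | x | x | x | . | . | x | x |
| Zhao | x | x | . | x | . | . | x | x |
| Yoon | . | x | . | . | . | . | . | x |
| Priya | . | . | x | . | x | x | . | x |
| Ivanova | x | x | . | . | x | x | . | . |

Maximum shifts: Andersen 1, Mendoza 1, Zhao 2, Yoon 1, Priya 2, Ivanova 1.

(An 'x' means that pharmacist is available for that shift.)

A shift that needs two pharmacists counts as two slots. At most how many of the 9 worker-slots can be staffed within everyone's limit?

8

Total capacity across all pharmacists is 1+1+2+1+2+1 = 8, and 9 slots are needed, so at most 8 can be filled.
An assignment achieving 8: Jan 17→Andersen, Jan 18→Ivanova, Jan 19→Mendoza, Jan 20→Zhao, Jan 21→Priya, Jan 22→Priya, Jan 23→Zhao, Jan 24→Yoon.
Loads: Andersen 1/1, Mendoza 1/1, Zhao 2/2, Yoon 1/1, Priya 2/2, Ivanova 1/1.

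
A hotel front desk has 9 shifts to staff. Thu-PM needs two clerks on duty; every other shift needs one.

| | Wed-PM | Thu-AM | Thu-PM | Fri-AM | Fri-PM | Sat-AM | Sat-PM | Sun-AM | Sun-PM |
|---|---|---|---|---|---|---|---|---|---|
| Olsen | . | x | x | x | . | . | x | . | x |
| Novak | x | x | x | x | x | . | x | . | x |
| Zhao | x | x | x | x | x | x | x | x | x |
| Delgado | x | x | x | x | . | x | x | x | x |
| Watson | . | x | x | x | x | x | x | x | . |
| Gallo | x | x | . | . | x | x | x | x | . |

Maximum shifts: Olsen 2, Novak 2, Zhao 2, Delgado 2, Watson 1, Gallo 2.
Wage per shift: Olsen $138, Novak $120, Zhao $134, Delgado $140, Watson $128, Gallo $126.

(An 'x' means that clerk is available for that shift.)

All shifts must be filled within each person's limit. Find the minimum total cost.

$1304

Picking the cheapest available clerk for each shift independently would cost $1220, but that ignores the shift limits.
An optimal schedule: Wed-PM→Novak, Thu-AM→Zhao, Thu-PM→Olsen+Delgado, Fri-AM→Watson, Fri-PM→Novak, Sat-AM→Gallo, Sat-PM→Olsen, Sun-AM→Gallo, Sun-PM→Zhao.
Total: 120 + 134 + 138 + 140 + 128 + 120 + 126 + 138 + 126 + 134 = $1304.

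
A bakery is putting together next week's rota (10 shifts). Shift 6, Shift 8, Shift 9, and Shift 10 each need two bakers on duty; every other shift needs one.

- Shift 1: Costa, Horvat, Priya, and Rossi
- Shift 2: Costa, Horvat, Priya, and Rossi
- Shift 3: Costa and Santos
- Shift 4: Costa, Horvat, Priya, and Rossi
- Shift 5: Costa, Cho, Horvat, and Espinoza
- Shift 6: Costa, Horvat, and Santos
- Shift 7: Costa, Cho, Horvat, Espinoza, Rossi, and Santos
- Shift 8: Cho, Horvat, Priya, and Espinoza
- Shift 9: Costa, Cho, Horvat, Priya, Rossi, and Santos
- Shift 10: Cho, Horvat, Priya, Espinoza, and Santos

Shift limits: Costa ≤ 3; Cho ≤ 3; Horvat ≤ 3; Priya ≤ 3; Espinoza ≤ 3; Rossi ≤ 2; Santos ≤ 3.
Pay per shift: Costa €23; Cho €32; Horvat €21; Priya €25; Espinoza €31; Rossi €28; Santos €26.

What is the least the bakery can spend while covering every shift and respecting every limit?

Picking the cheapest available baker for each shift independently would cost €308, but that ignores the shift limits.
An optimal schedule: Shift 1→Horvat, Shift 2→Priya, Shift 3→Costa, Shift 4→Rossi, Shift 5→Costa, Shift 6→Horvat+Costa, Shift 7→Santos, Shift 8→Horvat+Priya, Shift 9→Santos+Rossi, Shift 10→Priya+Santos.
Total: 21 + 25 + 23 + 28 + 23 + 21 + 23 + 26 + 21 + 25 + 26 + 28 + 25 + 26 = €341.

€341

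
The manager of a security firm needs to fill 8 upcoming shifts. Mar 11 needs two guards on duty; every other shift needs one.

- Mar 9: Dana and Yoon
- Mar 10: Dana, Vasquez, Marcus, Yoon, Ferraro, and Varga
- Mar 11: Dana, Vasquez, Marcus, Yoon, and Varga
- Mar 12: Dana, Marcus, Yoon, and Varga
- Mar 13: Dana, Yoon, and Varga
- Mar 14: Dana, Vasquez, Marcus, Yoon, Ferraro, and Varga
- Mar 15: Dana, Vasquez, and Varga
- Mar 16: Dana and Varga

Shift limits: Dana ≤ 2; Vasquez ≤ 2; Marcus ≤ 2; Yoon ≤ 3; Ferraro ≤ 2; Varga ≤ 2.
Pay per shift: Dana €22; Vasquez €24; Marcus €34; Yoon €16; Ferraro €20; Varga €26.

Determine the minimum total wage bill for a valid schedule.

Picking the cheapest available guard for each shift independently would cost €162, but that ignores the shift limits.
An optimal schedule: Mar 9→Yoon, Mar 10→Ferraro, Mar 11→Dana+Vasquez, Mar 12→Yoon, Mar 13→Yoon, Mar 14→Ferraro, Mar 15→Vasquez, Mar 16→Dana.
Total: 16 + 20 + 22 + 24 + 16 + 16 + 20 + 24 + 22 = €180.

€180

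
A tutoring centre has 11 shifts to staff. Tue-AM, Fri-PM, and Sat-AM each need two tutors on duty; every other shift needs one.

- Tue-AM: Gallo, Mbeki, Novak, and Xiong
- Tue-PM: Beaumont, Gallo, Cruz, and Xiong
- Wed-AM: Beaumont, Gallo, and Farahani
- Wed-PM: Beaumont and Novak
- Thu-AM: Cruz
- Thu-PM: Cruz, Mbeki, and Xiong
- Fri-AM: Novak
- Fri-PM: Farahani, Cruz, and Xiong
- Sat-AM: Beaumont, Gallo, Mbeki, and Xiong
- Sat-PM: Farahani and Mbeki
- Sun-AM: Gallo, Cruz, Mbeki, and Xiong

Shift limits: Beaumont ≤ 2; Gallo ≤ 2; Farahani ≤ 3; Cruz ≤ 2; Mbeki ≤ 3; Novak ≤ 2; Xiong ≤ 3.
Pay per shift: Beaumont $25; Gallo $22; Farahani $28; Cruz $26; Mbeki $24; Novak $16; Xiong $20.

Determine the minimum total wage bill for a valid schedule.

$310

Thu-AM can only be covered by Cruz, so that assignment is forced.
Fri-AM can only be covered by Novak, so that assignment is forced.
Picking the cheapest available tutor for each shift independently would cost $288, but that ignores the shift limits.
An optimal schedule: Tue-AM→Gallo+Mbeki, Tue-PM→Beaumont, Wed-AM→Gallo, Wed-PM→Novak, Thu-AM→Cruz, Thu-PM→Xiong, Fri-AM→Novak, Fri-PM→Xiong+Cruz, Sat-AM→Mbeki+Beaumont, Sat-PM→Mbeki, Sun-AM→Xiong.
Total: 22 + 24 + 25 + 22 + 16 + 26 + 20 + 16 + 20 + 26 + 24 + 25 + 24 + 20 = $310.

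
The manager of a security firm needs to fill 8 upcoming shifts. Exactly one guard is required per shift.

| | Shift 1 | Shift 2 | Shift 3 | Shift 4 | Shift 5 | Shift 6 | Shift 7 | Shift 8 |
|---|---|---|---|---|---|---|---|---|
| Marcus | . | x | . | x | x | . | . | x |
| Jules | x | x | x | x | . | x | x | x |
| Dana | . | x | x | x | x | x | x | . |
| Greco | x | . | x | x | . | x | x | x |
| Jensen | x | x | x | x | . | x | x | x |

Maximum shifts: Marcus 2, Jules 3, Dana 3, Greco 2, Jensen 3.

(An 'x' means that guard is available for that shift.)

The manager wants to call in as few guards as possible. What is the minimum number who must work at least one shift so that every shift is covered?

8 slots to fill and no one can take more than 3, so at least ⌈8/3⌉ = 3 guards are needed.
Marcus, Jules, and Dana alone can cover everything: Shift 1→Jules, Shift 2→Dana, Shift 3→Jules, Shift 4→Dana, Shift 5→Marcus, Shift 6→Jules, Shift 7→Dana, Shift 8→Marcus.

3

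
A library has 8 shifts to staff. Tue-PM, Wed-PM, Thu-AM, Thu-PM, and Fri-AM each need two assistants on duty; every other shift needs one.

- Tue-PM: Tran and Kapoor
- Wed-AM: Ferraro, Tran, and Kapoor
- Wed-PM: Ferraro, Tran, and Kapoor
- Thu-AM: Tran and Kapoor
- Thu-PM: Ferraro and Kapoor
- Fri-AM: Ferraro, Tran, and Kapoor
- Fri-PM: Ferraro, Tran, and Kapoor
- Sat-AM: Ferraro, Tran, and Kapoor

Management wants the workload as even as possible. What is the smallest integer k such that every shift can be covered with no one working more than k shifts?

With 3 assistants and 13 worker-slots to fill, someone must work at least ⌈13/3⌉ = 5 shifts, so k ≥ 5.
k = 5 works: Tue-PM→Tran+Kapoor, Wed-AM→Ferraro, Wed-PM→Ferraro+Tran, Thu-AM→Tran+Kapoor, Thu-PM→Ferraro+Kapoor, Fri-AM→Ferraro+Tran, Fri-PM→Ferraro, Sat-AM→Tran.
Loads: Ferraro 5, Tran 5, Kapoor 3 — all ≤ 5.

5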